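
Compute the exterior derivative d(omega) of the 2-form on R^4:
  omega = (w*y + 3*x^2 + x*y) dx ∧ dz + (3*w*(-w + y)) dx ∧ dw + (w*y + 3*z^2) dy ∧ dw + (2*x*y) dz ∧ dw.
d(omega) = (-w - x) dx ∧ dy ∧ dz + (3*y) dx ∧ dz ∧ dw + (-3*w) dx ∧ dy ∧ dw + (2*x - 6*z) dy ∧ dz ∧ dw

For a 2-form omega = sum_{i<j} g_{ij} dx_i ∧ dx_j, the exterior derivative is
  d(omega) = sum_{i<j} d(g_{ij}) ∧ dx_i ∧ dx_j = sum_{i<j, k} (∂g_{ij}/∂x_k) dx_k ∧ dx_i ∧ dx_j.
Expand each term, using dx_k ∧ dx_i ∧ dx_j = sgn(permutation) dx_{(a)} ∧ dx_{(b)} ∧ dx_{(c)} with (a < b < c) sorted:
  d(w*y + 3*x^2 + x*y) includes (∂/∂y)(w*y + 3*x^2 + x*y) dy = (w + x) dy, which multiplied by dx ∧ dz gives (-w - x) dx ∧ dy ∧ dz
  d(w*y + 3*x^2 + x*y) includes (∂/∂w)(w*y + 3*x^2 + x*y) dw = (y) dw, which multiplied by dx ∧ dz gives (y) dx ∧ dz ∧ dw
  d(3*w*(-w + y)) includes (∂/∂y)(3*w*(-w + y)) dy = (3*w) dy, which multiplied by dx ∧ dw gives (-3*w) dx ∧ dy ∧ dw
  d(w*y + 3*z^2) includes (∂/∂z)(w*y + 3*z^2) dz = (6*z) dz, which multiplied by dy ∧ dw gives (-6*z) dy ∧ dz ∧ dw
  d(2*x*y) includes (∂/∂x)(2*x*y) dx = (2*y) dx, which multiplied by dz ∧ dw gives (2*y) dx ∧ dz ∧ dw
  d(2*x*y) includes (∂/∂y)(2*x*y) dy = (2*x) dy, which multiplied by dz ∧ dw gives (2*x) dy ∧ dz ∧ dw
Collecting like 3-forms: d(omega) = (-w - x) dx ∧ dy ∧ dz + (3*y) dx ∧ dz ∧ dw + (-3*w) dx ∧ dy ∧ dw + (2*x - 6*z) dy ∧ dz ∧ dw.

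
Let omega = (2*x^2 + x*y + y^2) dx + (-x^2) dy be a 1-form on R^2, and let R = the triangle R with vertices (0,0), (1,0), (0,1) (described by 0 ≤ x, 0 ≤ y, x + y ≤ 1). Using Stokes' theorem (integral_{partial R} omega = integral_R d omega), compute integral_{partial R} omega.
integral_(partial R) omega = -5/6

Stokes: integral_partial_R omega = integral_R d omega with d omega = (∂Q/∂x - ∂P/∂y) dx ∧ dy.
  ∂Q/∂x = -2*x
  ∂P/∂y = x + 2*y
  integrand = ∂Q/∂x - ∂P/∂y = -3*x - 2*y.
Integrating over R: integral_0^1 integral_0^{1-x} (-3*x - 2*y) dy dx = -5/6.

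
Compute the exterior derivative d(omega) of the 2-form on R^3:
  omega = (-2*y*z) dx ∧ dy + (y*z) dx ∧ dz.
d(omega) = (-2*y - z) dx ∧ dy ∧ dz

For a 2-form omega = sum_{i<j} g_{ij} dx_i ∧ dx_j, the exterior derivative is
  d(omega) = sum_{i<j} d(g_{ij}) ∧ dx_i ∧ dx_j = sum_{i<j, k} (∂g_{ij}/∂x_k) dx_k ∧ dx_i ∧ dx_j.
Expand each term, using dx_k ∧ dx_i ∧ dx_j = sgn(permutation) dx_{(a)} ∧ dx_{(b)} ∧ dx_{(c)} with (a < b < c) sorted:
  d(-2*y*z) includes (∂/∂z)(-2*y*z) dz = (-2*y) dz, which multiplied by dx ∧ dy gives (-2*y) dx ∧ dy ∧ dz
  d(y*z) includes (∂/∂y)(y*z) dy = (z) dy, which multiplied by dx ∧ dz gives (-z) dx ∧ dy ∧ dz
Collecting like 3-forms: d(omega) = (-2*y - z) dx ∧ dy ∧ dz.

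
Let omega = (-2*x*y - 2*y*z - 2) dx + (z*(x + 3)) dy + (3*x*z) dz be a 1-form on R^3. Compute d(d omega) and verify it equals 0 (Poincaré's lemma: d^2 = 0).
d(d omega) = 0

Step 1: d omega = sum_{i<j} (∂f_j/∂x_i - ∂f_i/∂x_j) dx_i ∧ dx_j:
  coeff of dx ∧ dy: 2*x + 3*z
  coeff of dx ∧ dz: 2*y + 3*z
  coeff of dy ∧ dz: -x - 3
Step 2: Apply d again to each 2-form coefficient. The only possible 3-form in R^3 is dx ∧ dy ∧ dz, with coefficient
  ∂(coeff of dy∧dz)/∂x - ∂(coeff of dx∧dz)/∂y + ∂(coeff of dx∧dy)/∂z
  = ∂/∂x (-x - 3) - ∂/∂y (2*y + 3*z) + ∂/∂z (2*x + 3*z).
Each of these terms simplifies to sums of mixed partials that cancel in pairs. The result is 0 (by equality of mixed partials for smooth functions — Schwarz / Clairaut).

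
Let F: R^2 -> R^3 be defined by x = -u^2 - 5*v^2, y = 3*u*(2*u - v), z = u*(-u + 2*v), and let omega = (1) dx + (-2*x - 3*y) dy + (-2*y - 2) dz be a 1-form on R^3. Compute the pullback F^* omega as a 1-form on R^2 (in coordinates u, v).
F^* omega = (-168*u^3 + 120*u^2*v + 105*u*v^2 + 2*u - 30*v^3 - 4*v) du + (24*u^3 - 15*u^2*v - 30*u*v^2 - 4*u - 10*v) dv

Using F^*(f dg) = (f ∘ F) d(g ∘ F), substitute each coordinate x_i by F_i(u, v) in f_i, and replace dx_i by d F_i = (∂F_i/∂u) du + (∂F_i/∂v) dv.
  For the x component: f_1(F) = 1; d F_1 = (-2*u) du + (-10*v) dv
  For the y component: f_2(F) = -16*u^2 + 9*u*v + 10*v^2; d F_2 = (12*u - 3*v) du + (-3*u) dv
  For the z component: f_3(F) = -12*u^2 + 6*u*v - 2; d F_3 = (-2*u + 2*v) du + (2*u) dv
Combining and collecting du, dv coefficients:
  coeff of du: -168*u^3 + 120*u^2*v + 105*u*v^2 + 2*u - 30*v^3 - 4*v
  coeff of dv: 24*u^3 - 15*u^2*v - 30*u*v^2 - 4*u - 10*v
F^* omega = (-168*u^3 + 120*u^2*v + 105*u*v^2 + 2*u - 30*v^3 - 4*v) du + (24*u^3 - 15*u^2*v - 30*u*v^2 - 4*u - 10*v) dv.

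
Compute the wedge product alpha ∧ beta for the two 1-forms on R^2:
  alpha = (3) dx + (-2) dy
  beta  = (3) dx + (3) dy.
alpha ∧ beta = (15) dx ∧ dy

Distribute the wedge, using dx_i ∧ dx_j = -dx_j ∧ dx_i and dx_i ∧ dx_i = 0. For each pair (i, j) with i < j, the coefficient of dx_i ∧ dx_j in alpha ∧ beta is (alpha_i * beta_j - alpha_j * beta_i). Collecting: alpha ∧ beta = (15) dx ∧ dy.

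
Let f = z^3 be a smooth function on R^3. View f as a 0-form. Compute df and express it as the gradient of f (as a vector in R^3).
df = (0) dx + (0) dy + (3*z^2) dz; grad f = (0, 0, 3*z^2)

For a 0-form f, d f = (∂f/∂x) dx + (∂f/∂y) dy + (∂f/∂z) dz. The components of the vector representation are exactly the entries of grad f in Cartesian coordinates:
  ∂f/∂x = 0
  ∂f/∂y = 0
  ∂f/∂z = 3*z^2.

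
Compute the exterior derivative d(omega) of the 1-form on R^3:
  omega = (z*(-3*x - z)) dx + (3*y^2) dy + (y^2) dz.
d(omega) = (3*x + 2*z) dx ∧ dz + (2*y) dy ∧ dz

For a 1-form omega = sum_i f_i dx_i, the exterior derivative is
  d(omega) = sum_{i < j} (∂f_j/∂x_i - ∂f_i/∂x_j) dx_i ∧ dx_j.
  coefficient of dx ∧ dz: ∂f_3/∂x - ∂f_1/∂z = ∂(y^2)/∂x - ∂(z*(-3*x - z))/∂z = 3*x + 2*z
  coefficient of dy ∧ dz: ∂f_3/∂y - ∂f_2/∂z = ∂(y^2)/∂y - ∂(3*y^2)/∂z = 2*y
Assembling: d(omega) = (3*x + 2*z) dx ∧ dz + (2*y) dy ∧ dz.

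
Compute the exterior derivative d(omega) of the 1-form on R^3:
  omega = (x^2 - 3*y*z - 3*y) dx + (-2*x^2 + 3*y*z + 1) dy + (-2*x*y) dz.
d(omega) = (-4*x + 3*z + 3) dx ∧ dy + (y) dx ∧ dz + (-2*x - 3*y) dy ∧ dz

For a 1-form omega = sum_i f_i dx_i, the exterior derivative is
  d(omega) = sum_{i < j} (∂f_j/∂x_i - ∂f_i/∂x_j) dx_i ∧ dx_j.
  coefficient of dx ∧ dy: ∂f_2/∂x - ∂f_1/∂y = ∂(-2*x^2 + 3*y*z + 1)/∂x - ∂(x^2 - 3*y*z - 3*y)/∂y = -4*x + 3*z + 3
  coefficient of dx ∧ dz: ∂f_3/∂x - ∂f_1/∂z = ∂(-2*x*y)/∂x - ∂(x^2 - 3*y*z - 3*y)/∂z = y
  coefficient of dy ∧ dz: ∂f_3/∂y - ∂f_2/∂z = ∂(-2*x*y)/∂y - ∂(-2*x^2 + 3*y*z + 1)/∂z = -2*x - 3*y
Assembling: d(omega) = (-4*x + 3*z + 3) dx ∧ dy + (y) dx ∧ dz + (-2*x - 3*y) dy ∧ dz.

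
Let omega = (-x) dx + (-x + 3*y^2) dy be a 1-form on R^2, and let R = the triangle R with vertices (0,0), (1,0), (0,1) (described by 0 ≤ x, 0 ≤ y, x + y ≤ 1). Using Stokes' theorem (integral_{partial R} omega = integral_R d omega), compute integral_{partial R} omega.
integral_(partial R) omega = -1/2

Stokes: integral_partial_R omega = integral_R d omega with d omega = (∂Q/∂x - ∂P/∂y) dx ∧ dy.
  ∂Q/∂x = -1
  ∂P/∂y = 0
  integrand = ∂Q/∂x - ∂P/∂y = -1.
Integrating over R: integral_0^1 integral_0^{1-x} (-1) dy dx = -1/2.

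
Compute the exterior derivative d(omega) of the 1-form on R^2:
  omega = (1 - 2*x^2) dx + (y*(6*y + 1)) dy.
d(omega) = 0

For a 1-form omega = sum_i f_i dx_i, the exterior derivative is
  d(omega) = sum_{i < j} (∂f_j/∂x_i - ∂f_i/∂x_j) dx_i ∧ dx_j.

Assembling: d(omega) = 0.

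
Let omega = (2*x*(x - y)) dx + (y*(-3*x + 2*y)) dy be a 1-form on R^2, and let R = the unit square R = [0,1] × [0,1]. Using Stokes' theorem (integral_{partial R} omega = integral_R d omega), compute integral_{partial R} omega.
integral_(partial R) omega = -1/2

Stokes: integral_partial_R omega = integral_R d omega with d omega = (∂Q/∂x - ∂P/∂y) dx ∧ dy.
  ∂Q/∂x = -3*y
  ∂P/∂y = -2*x
  integrand = ∂Q/∂x - ∂P/∂y = 2*x - 3*y.
Integrating over R: integral_0^1 integral_0^1 (2*x - 3*y) dx dy = -1/2.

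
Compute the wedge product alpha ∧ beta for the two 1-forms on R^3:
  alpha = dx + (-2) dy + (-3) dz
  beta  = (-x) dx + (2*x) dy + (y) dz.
alpha ∧ beta = (-3*x + y) dx ∧ dz + (6*x - 2*y) dy ∧ dz

Distribute the wedge, using dx_i ∧ dx_j = -dx_j ∧ dx_i and dx_i ∧ dx_i = 0. For each pair (i, j) with i < j, the coefficient of dx_i ∧ dx_j in alpha ∧ beta is (alpha_i * beta_j - alpha_j * beta_i). Collecting: alpha ∧ beta = (-3*x + y) dx ∧ dz + (6*x - 2*y) dy ∧ dz.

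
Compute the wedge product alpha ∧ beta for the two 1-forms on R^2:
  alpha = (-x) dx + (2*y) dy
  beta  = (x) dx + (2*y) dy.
alpha ∧ beta = (-4*x*y) dx ∧ dy

Distribute the wedge, using dx_i ∧ dx_j = -dx_j ∧ dx_i and dx_i ∧ dx_i = 0. For each pair (i, j) with i < j, the coefficient of dx_i ∧ dx_j in alpha ∧ beta is (alpha_i * beta_j - alpha_j * beta_i). Collecting: alpha ∧ beta = (-4*x*y) dx ∧ dy.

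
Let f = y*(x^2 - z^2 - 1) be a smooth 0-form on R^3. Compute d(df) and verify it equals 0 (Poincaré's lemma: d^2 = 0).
d(df) = 0

Step 1: df = sum_i (∂f/∂x_i) dx_i = (2*x*y) dx + (x^2 - z^2 - 1) dy + (-2*y*z) dz.
Step 2: Apply d again. Using the 1-form formula, the coefficient of dx ∧ dy in d(df) is ∂^2 f/∂x ∂y - ∂^2 f/∂y ∂x = (2*x) - (2*x) = 0 (equality of mixed partials for smooth f).
Similarly for dx ∧ dz and dy ∧ dz — all coefficients vanish. So d(df) = 0.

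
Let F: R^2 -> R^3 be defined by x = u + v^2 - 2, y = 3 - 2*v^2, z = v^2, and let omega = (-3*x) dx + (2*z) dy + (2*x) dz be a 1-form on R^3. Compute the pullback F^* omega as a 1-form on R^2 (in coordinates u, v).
F^* omega = (-3*u - 3*v^2 + 6) du + (2*v*(-u - 5*v^2 + 2)) dv

Using F^*(f dg) = (f ∘ F) d(g ∘ F), substitute each coordinate x_i by F_i(u, v) in f_i, and replace dx_i by d F_i = (∂F_i/∂u) du + (∂F_i/∂v) dv.
  For the x component: f_1(F) = -3*u - 3*v^2 + 6; d F_1 = (1) du + (2*v) dv
  For the y component: f_2(F) = 2*v^2; d F_2 = (0) du + (-4*v) dv
  For the z component: f_3(F) = 2*u + 2*v^2 - 4; d F_3 = (0) du + (2*v) dv
Combining and collecting du, dv coefficients:
  coeff of du: -3*u - 3*v^2 + 6
  coeff of dv: 2*v*(-u - 5*v^2 + 2)
F^* omega = (-3*u - 3*v^2 + 6) du + (2*v*(-u - 5*v^2 + 2)) dv.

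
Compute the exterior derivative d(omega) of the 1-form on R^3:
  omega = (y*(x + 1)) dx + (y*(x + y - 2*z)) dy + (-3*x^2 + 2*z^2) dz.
d(omega) = (-x + y - 1) dx ∧ dy + (-6*x) dx ∧ dz + (2*y) dy ∧ dz

For a 1-form omega = sum_i f_i dx_i, the exterior derivative is
  d(omega) = sum_{i < j} (∂f_j/∂x_i - ∂f_i/∂x_j) dx_i ∧ dx_j.
  coefficient of dx ∧ dy: ∂f_2/∂x - ∂f_1/∂y = ∂(y*(x + y - 2*z))/∂x - ∂(y*(x + 1))/∂y = -x + y - 1
  coefficient of dx ∧ dz: ∂f_3/∂x - ∂f_1/∂z = ∂(-3*x^2 + 2*z^2)/∂x - ∂(y*(x + 1))/∂z = -6*x
  coefficient of dy ∧ dz: ∂f_3/∂y - ∂f_2/∂z = ∂(-3*x^2 + 2*z^2)/∂y - ∂(y*(x + y - 2*z))/∂z = 2*y
Assembling: d(omega) = (-x + y - 1) dx ∧ dy + (-6*x) dx ∧ dz + (2*y) dy ∧ dz.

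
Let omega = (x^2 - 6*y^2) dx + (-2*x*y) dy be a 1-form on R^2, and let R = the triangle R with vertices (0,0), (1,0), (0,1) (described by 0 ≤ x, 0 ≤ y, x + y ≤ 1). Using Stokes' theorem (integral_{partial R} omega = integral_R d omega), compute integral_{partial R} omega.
integral_(partial R) omega = 5/3

Stokes: integral_partial_R omega = integral_R d omega with d omega = (∂Q/∂x - ∂P/∂y) dx ∧ dy.
  ∂Q/∂x = -2*y
  ∂P/∂y = -12*y
  integrand = ∂Q/∂x - ∂P/∂y = 10*y.
Integrating over R: integral_0^1 integral_0^{1-x} (10*y) dy dx = 5/3.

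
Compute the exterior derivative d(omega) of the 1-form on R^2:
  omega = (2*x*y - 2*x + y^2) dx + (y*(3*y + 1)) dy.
d(omega) = (-2*x - 2*y) dx ∧ dy

For a 1-form omega = sum_i f_i dx_i, the exterior derivative is
  d(omega) = sum_{i < j} (∂f_j/∂x_i - ∂f_i/∂x_j) dx_i ∧ dx_j.
  coefficient of dx ∧ dy: ∂f_2/∂x - ∂f_1/∂y = ∂(y*(3*y + 1))/∂x - ∂(2*x*y - 2*x + y^2)/∂y = -2*x - 2*y
Assembling: d(omega) = (-2*x - 2*y) dx ∧ dy.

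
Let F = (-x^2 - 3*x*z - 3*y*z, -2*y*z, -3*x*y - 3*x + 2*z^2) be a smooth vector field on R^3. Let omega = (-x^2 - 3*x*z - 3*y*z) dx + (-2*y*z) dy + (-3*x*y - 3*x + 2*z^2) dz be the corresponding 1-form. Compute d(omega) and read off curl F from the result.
d(omega) = (-3*x + 2*y) dy ∧ dz + (3 - 3*x) dz ∧ dx + (3*z) dx ∧ dy; curl F = (-3*x + 2*y, 3 - 3*x, 3*z)

d omega = sum_{i<j} (∂f_j/∂x_i - ∂f_i/∂x_j) dx_i ∧ dx_j. Under the identification (dy ∧ dz, dz ∧ dx, dx ∧ dy) ↔ (e_x, e_y, e_z), the coefficients are exactly the components of curl F. Compute:
  ∂R/∂y - ∂Q/∂z = (-3*x) - (-2*y) = -3*x + 2*y
  ∂P/∂z - ∂R/∂x = (-3*x - 3*y) - (-3*y - 3) = 3 - 3*x
  ∂Q/∂x - ∂P/∂y = (0) - (-3*z) = 3*z.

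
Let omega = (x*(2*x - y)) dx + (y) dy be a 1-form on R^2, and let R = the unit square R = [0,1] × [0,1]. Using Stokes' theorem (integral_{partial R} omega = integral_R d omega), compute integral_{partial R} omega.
integral_(partial R) omega = 1/2

Stokes: integral_partial_R omega = integral_R d omega with d omega = (∂Q/∂x - ∂P/∂y) dx ∧ dy.
  ∂Q/∂x = 0
  ∂P/∂y = -x
  integrand = ∂Q/∂x - ∂P/∂y = x.
Integrating over R: integral_0^1 integral_0^1 (x) dx dy = 1/2.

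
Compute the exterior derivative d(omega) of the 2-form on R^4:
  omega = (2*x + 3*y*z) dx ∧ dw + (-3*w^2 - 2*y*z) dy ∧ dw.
d(omega) = (-3*z) dx ∧ dy ∧ dw + (-3*y) dx ∧ dz ∧ dw + (2*y) dy ∧ dz ∧ dw

For a 2-form omega = sum_{i<j} g_{ij} dx_i ∧ dx_j, the exterior derivative is
  d(omega) = sum_{i<j} d(g_{ij}) ∧ dx_i ∧ dx_j = sum_{i<j, k} (∂g_{ij}/∂x_k) dx_k ∧ dx_i ∧ dx_j.
Expand each term, using dx_k ∧ dx_i ∧ dx_j = sgn(permutation) dx_{(a)} ∧ dx_{(b)} ∧ dx_{(c)} with (a < b < c) sorted:
  d(2*x + 3*y*z) includes (∂/∂y)(2*x + 3*y*z) dy = (3*z) dy, which multiplied by dx ∧ dw gives (-3*z) dx ∧ dy ∧ dw
  d(2*x + 3*y*z) includes (∂/∂z)(2*x + 3*y*z) dz = (3*y) dz, which multiplied by dx ∧ dw gives (-3*y) dx ∧ dz ∧ dw
  d(-3*w^2 - 2*y*z) includes (∂/∂z)(-3*w^2 - 2*y*z) dz = (-2*y) dz, which multiplied by dy ∧ dw gives (2*y) dy ∧ dz ∧ dw
Collecting like 3-forms: d(omega) = (-3*z) dx ∧ dy ∧ dw + (-3*y) dx ∧ dz ∧ dw + (2*y) dy ∧ dz ∧ dw.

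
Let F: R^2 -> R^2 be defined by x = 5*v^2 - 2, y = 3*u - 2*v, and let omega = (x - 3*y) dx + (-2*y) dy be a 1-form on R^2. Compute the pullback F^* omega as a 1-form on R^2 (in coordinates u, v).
F^* omega = (-18*u + 12*v) du + (-90*u*v + 12*u + 50*v^3 + 60*v^2 - 28*v) dv

Using F^*(f dg) = (f ∘ F) d(g ∘ F), substitute each coordinate x_i by F_i(u, v) in f_i, and replace dx_i by d F_i = (∂F_i/∂u) du + (∂F_i/∂v) dv.
  For the x component: f_1(F) = -9*u + 5*v^2 + 6*v - 2; d F_1 = (0) du + (10*v) dv
  For the y component: f_2(F) = -6*u + 4*v; d F_2 = (3) du + (-2) dv
Combining and collecting du, dv coefficients:
  coeff of du: -18*u + 12*v
  coeff of dv: -90*u*v + 12*u + 50*v^3 + 60*v^2 - 28*v
F^* omega = (-18*u + 12*v) du + (-90*u*v + 12*u + 50*v^3 + 60*v^2 - 28*v) dv.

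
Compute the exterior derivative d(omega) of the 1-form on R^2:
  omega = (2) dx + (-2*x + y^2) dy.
d(omega) = (-2) dx ∧ dy

For a 1-form omega = sum_i f_i dx_i, the exterior derivative is
  d(omega) = sum_{i < j} (∂f_j/∂x_i - ∂f_i/∂x_j) dx_i ∧ dx_j.
  coefficient of dx ∧ dy: ∂f_2/∂x - ∂f_1/∂y = ∂(-2*x + y^2)/∂x - ∂(2)/∂y = -2
Assembling: d(omega) = (-2) dx ∧ dy.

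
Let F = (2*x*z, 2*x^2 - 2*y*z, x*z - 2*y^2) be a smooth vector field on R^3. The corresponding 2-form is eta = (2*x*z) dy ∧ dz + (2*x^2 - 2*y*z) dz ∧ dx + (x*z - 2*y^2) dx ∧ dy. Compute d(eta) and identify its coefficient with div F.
d(eta) = (x) dx ∧ dy ∧ dz; div F = x

For a 2-form in R^3 of the form above, applying d gives a 3-form with coefficient ∂P/∂x + ∂Q/∂y + ∂R/∂z:
  ∂P/∂x = 2*z
  ∂Q/∂y = -2*z
  ∂R/∂z = x
Sum = x, which is exactly div F.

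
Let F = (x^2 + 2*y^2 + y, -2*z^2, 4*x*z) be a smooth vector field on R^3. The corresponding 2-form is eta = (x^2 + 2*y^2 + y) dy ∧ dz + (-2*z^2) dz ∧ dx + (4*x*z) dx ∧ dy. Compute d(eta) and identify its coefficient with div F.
d(eta) = (6*x) dx ∧ dy ∧ dz; div F = 6*x

For a 2-form in R^3 of the form above, applying d gives a 3-form with coefficient ∂P/∂x + ∂Q/∂y + ∂R/∂z:
  ∂P/∂x = 2*x
  ∂Q/∂y = 0
  ∂R/∂z = 4*x
Sum = 6*x, which is exactly div F.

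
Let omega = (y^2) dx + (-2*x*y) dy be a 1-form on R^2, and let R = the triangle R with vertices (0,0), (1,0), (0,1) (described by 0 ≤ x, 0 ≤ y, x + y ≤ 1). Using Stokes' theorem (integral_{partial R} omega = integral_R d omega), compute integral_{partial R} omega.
integral_(partial R) omega = -2/3

Stokes: integral_partial_R omega = integral_R d omega with d omega = (∂Q/∂x - ∂P/∂y) dx ∧ dy.
  ∂Q/∂x = -2*y
  ∂P/∂y = 2*y
  integrand = ∂Q/∂x - ∂P/∂y = -4*y.
Integrating over R: integral_0^1 integral_0^{1-x} (-4*y) dy dx = -2/3.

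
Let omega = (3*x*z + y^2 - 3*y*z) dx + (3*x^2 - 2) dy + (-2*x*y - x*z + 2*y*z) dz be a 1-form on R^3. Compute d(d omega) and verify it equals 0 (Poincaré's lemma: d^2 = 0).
d(d omega) = 0

Step 1: d omega = sum_{i<j} (∂f_j/∂x_i - ∂f_i/∂x_j) dx_i ∧ dx_j:
  coeff of dx ∧ dy: 6*x - 2*y + 3*z
  coeff of dx ∧ dz: -3*x + y - z
  coeff of dy ∧ dz: -2*x + 2*z
Step 2: Apply d again to each 2-form coefficient. The only possible 3-form in R^3 is dx ∧ dy ∧ dz, with coefficient
  ∂(coeff of dy∧dz)/∂x - ∂(coeff of dx∧dz)/∂y + ∂(coeff of dx∧dy)/∂z
  = ∂/∂x (-2*x + 2*z) - ∂/∂y (-3*x + y - z) + ∂/∂z (6*x - 2*y + 3*z).
Each of these terms simplifies to sums of mixed partials that cancel in pairs. The result is 0 (by equality of mixed partials for smooth functions — Schwarz / Clairaut).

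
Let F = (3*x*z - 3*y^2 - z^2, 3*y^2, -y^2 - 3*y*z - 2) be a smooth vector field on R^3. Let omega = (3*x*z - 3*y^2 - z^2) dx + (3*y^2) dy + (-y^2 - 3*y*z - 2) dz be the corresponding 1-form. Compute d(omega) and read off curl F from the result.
d(omega) = (-2*y - 3*z) dy ∧ dz + (3*x - 2*z) dz ∧ dx + (6*y) dx ∧ dy; curl F = (-2*y - 3*z, 3*x - 2*z, 6*y)

d omega = sum_{i<j} (∂f_j/∂x_i - ∂f_i/∂x_j) dx_i ∧ dx_j. Under the identification (dy ∧ dz, dz ∧ dx, dx ∧ dy) ↔ (e_x, e_y, e_z), the coefficients are exactly the components of curl F. Compute:
  ∂R/∂y - ∂Q/∂z = (-2*y - 3*z) - (0) = -2*y - 3*z
  ∂P/∂z - ∂R/∂x = (3*x - 2*z) - (0) = 3*x - 2*z
  ∂Q/∂x - ∂P/∂y = (0) - (-6*y) = 6*y.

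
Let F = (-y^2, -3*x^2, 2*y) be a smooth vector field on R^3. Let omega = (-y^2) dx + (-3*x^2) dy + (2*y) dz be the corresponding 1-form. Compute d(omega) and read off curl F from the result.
d(omega) = (2) dy ∧ dz + (0) dz ∧ dx + (-6*x + 2*y) dx ∧ dy; curl F = (2, 0, -6*x + 2*y)

d omega = sum_{i<j} (∂f_j/∂x_i - ∂f_i/∂x_j) dx_i ∧ dx_j. Under the identification (dy ∧ dz, dz ∧ dx, dx ∧ dy) ↔ (e_x, e_y, e_z), the coefficients are exactly the components of curl F. Compute:
  ∂R/∂y - ∂Q/∂z = (2) - (0) = 2
  ∂P/∂z - ∂R/∂x = (0) - (0) = 0
  ∂Q/∂x - ∂P/∂y = (-6*x) - (-2*y) = -6*x + 2*y.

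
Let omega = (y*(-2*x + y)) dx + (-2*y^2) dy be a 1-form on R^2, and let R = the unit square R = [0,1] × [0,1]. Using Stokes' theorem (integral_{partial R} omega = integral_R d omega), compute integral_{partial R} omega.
integral_(partial R) omega = 0

Stokes: integral_partial_R omega = integral_R d omega with d omega = (∂Q/∂x - ∂P/∂y) dx ∧ dy.
  ∂Q/∂x = 0
  ∂P/∂y = -2*x + 2*y
  integrand = ∂Q/∂x - ∂P/∂y = 2*x - 2*y.
Integrating over R: integral_0^1 integral_0^1 (2*x - 2*y) dx dy = 0.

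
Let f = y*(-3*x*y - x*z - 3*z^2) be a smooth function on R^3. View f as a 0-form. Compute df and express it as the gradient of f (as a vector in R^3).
df = (y*(-3*y - z)) dx + (-6*x*y - x*z - 3*z^2) dy + (y*(-x - 6*z)) dz; grad f = (y*(-3*y - z), -6*x*y - x*z - 3*z^2, y*(-x - 6*z))

For a 0-form f, d f = (∂f/∂x) dx + (∂f/∂y) dy + (∂f/∂z) dz. The components of the vector representation are exactly the entries of grad f in Cartesian coordinates:
  ∂f/∂x = y*(-3*y - z)
  ∂f/∂y = -6*x*y - x*z - 3*z^2
  ∂f/∂z = y*(-x - 6*z).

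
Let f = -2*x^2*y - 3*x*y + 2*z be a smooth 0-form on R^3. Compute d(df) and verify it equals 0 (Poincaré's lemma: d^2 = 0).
d(df) = 0

Step 1: df = sum_i (∂f/∂x_i) dx_i = (y*(-4*x - 3)) dx + (x*(-2*x - 3)) dy + (2) dz.
Step 2: Apply d again. Using the 1-form formula, the coefficient of dx ∧ dy in d(df) is ∂^2 f/∂x ∂y - ∂^2 f/∂y ∂x = (-4*x - 3) - (-4*x - 3) = 0 (equality of mixed partials for smooth f).
Similarly for dx ∧ dz and dy ∧ dz — all coefficients vanish. So d(df) = 0.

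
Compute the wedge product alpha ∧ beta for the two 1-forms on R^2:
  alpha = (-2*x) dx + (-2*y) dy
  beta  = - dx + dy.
alpha ∧ beta = (-2*x - 2*y) dx ∧ dy

Distribute the wedge, using dx_i ∧ dx_j = -dx_j ∧ dx_i and dx_i ∧ dx_i = 0. For each pair (i, j) with i < j, the coefficient of dx_i ∧ dx_j in alpha ∧ beta is (alpha_i * beta_j - alpha_j * beta_i). Collecting: alpha ∧ beta = (-2*x - 2*y) dx ∧ dy.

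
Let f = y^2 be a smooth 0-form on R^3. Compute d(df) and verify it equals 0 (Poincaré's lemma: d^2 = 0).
d(df) = 0

Step 1: df = sum_i (∂f/∂x_i) dx_i = (0) dx + (2*y) dy + (0) dz.
Step 2: Apply d again. Using the 1-form formula, the coefficient of dx ∧ dy in d(df) is ∂^2 f/∂x ∂y - ∂^2 f/∂y ∂x = (0) - (0) = 0 (equality of mixed partials for smooth f).
Similarly for dx ∧ dz and dy ∧ dz — all coefficients vanish. So d(df) = 0.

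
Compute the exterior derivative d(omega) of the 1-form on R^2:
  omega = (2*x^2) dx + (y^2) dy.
d(omega) = 0

For a 1-form omega = sum_i f_i dx_i, the exterior derivative is
  d(omega) = sum_{i < j} (∂f_j/∂x_i - ∂f_i/∂x_j) dx_i ∧ dx_j.

Assembling: d(omega) = 0.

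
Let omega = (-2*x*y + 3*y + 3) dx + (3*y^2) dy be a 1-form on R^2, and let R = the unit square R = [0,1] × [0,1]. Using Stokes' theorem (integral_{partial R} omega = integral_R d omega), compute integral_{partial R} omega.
integral_(partial R) omega = -2

Stokes: integral_partial_R omega = integral_R d omega with d omega = (∂Q/∂x - ∂P/∂y) dx ∧ dy.
  ∂Q/∂x = 0
  ∂P/∂y = 3 - 2*x
  integrand = ∂Q/∂x - ∂P/∂y = 2*x - 3.
Integrating over R: integral_0^1 integral_0^1 (2*x - 3) dx dy = -2.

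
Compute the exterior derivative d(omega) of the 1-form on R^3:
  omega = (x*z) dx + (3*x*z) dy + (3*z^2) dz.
d(omega) = (3*z) dx ∧ dy + (-x) dx ∧ dz + (-3*x) dy ∧ dz

For a 1-form omega = sum_i f_i dx_i, the exterior derivative is
  d(omega) = sum_{i < j} (∂f_j/∂x_i - ∂f_i/∂x_j) dx_i ∧ dx_j.
  coefficient of dx ∧ dy: ∂f_2/∂x - ∂f_1/∂y = ∂(3*x*z)/∂x - ∂(x*z)/∂y = 3*z
  coefficient of dx ∧ dz: ∂f_3/∂x - ∂f_1/∂z = ∂(3*z^2)/∂x - ∂(x*z)/∂z = -x
  coefficient of dy ∧ dz: ∂f_3/∂y - ∂f_2/∂z = ∂(3*z^2)/∂y - ∂(3*x*z)/∂z = -3*x
Assembling: d(omega) = (3*z) dx ∧ dy + (-x) dx ∧ dz + (-3*x) dy ∧ dz.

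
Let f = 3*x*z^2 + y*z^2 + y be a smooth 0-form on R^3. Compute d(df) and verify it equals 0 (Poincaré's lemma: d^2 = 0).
d(df) = 0

Step 1: df = sum_i (∂f/∂x_i) dx_i = (3*z^2) dx + (z^2 + 1) dy + (2*z*(3*x + y)) dz.
Step 2: Apply d again. Using the 1-form formula, the coefficient of dx ∧ dy in d(df) is ∂^2 f/∂x ∂y - ∂^2 f/∂y ∂x = (0) - (0) = 0 (equality of mixed partials for smooth f).
Similarly for dx ∧ dz and dy ∧ dz — all coefficients vanish. So d(df) = 0.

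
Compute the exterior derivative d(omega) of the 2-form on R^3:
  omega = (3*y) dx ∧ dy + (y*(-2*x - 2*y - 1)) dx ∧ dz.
d(omega) = (2*x + 4*y + 1) dx ∧ dy ∧ dz

For a 2-form omega = sum_{i<j} g_{ij} dx_i ∧ dx_j, the exterior derivative is
  d(omega) = sum_{i<j} d(g_{ij}) ∧ dx_i ∧ dx_j = sum_{i<j, k} (∂g_{ij}/∂x_k) dx_k ∧ dx_i ∧ dx_j.
Expand each term, using dx_k ∧ dx_i ∧ dx_j = sgn(permutation) dx_{(a)} ∧ dx_{(b)} ∧ dx_{(c)} with (a < b < c) sorted:
  d(y*(-2*x - 2*y - 1)) includes (∂/∂y)(y*(-2*x - 2*y - 1)) dy = (-2*x - 4*y - 1) dy, which multiplied by dx ∧ dz gives (2*x + 4*y + 1) dx ∧ dy ∧ dz
Collecting like 3-forms: d(omega) = (2*x + 4*y + 1) dx ∧ dy ∧ dz.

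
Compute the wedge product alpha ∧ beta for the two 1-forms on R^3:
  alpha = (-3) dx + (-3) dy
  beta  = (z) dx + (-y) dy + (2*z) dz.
alpha ∧ beta = (3*y + 3*z) dx ∧ dy + (-6*z) dx ∧ dz + (-6*z) dy ∧ dz

Distribute the wedge, using dx_i ∧ dx_j = -dx_j ∧ dx_i and dx_i ∧ dx_i = 0. For each pair (i, j) with i < j, the coefficient of dx_i ∧ dx_j in alpha ∧ beta is (alpha_i * beta_j - alpha_j * beta_i). Collecting: alpha ∧ beta = (3*y + 3*z) dx ∧ dy + (-6*z) dx ∧ dz + (-6*z) dy ∧ dz.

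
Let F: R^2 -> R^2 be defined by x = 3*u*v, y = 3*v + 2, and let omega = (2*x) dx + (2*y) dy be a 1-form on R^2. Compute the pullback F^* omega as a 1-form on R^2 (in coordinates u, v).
F^* omega = (18*u*v^2) du + (18*u^2*v + 18*v + 12) dv

Using F^*(f dg) = (f ∘ F) d(g ∘ F), substitute each coordinate x_i by F_i(u, v) in f_i, and replace dx_i by d F_i = (∂F_i/∂u) du + (∂F_i/∂v) dv.
  For the x component: f_1(F) = 6*u*v; d F_1 = (3*v) du + (3*u) dv
  For the y component: f_2(F) = 6*v + 4; d F_2 = (0) du + (3) dv
Combining and collecting du, dv coefficients:
  coeff of du: 18*u*v^2
  coeff of dv: 18*u^2*v + 18*v + 12
F^* omega = (18*u*v^2) du + (18*u^2*v + 18*v + 12) dv.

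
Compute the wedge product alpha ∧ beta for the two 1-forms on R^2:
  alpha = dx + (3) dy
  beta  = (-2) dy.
alpha ∧ beta = (-2) dx ∧ dy

Distribute the wedge, using dx_i ∧ dx_j = -dx_j ∧ dx_i and dx_i ∧ dx_i = 0. For each pair (i, j) with i < j, the coefficient of dx_i ∧ dx_j in alpha ∧ beta is (alpha_i * beta_j - alpha_j * beta_i). Collecting: alpha ∧ beta = (-2) dx ∧ dy.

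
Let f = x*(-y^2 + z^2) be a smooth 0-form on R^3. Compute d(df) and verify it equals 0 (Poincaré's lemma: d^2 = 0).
d(df) = 0

Step 1: df = sum_i (∂f/∂x_i) dx_i = (-y^2 + z^2) dx + (-2*x*y) dy + (2*x*z) dz.
Step 2: Apply d again. Using the 1-form formula, the coefficient of dx ∧ dy in d(df) is ∂^2 f/∂x ∂y - ∂^2 f/∂y ∂x = (-2*y) - (-2*y) = 0 (equality of mixed partials for smooth f).
Similarly for dx ∧ dz and dy ∧ dz — all coefficients vanish. So d(df) = 0.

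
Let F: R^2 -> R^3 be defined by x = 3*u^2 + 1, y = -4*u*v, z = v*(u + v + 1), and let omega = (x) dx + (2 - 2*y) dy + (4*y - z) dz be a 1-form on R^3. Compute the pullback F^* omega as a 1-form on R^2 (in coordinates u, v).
F^* omega = (18*u^3 - 49*u*v^2 + 6*u - v^3 - v^2 - 8*v) du + (-49*u^2*v - 35*u*v^2 - 18*u*v - 8*u - 2*v^3 - 3*v^2 - v) dv

Using F^*(f dg) = (f ∘ F) d(g ∘ F), substitute each coordinate x_i by F_i(u, v) in f_i, and replace dx_i by d F_i = (∂F_i/∂u) du + (∂F_i/∂v) dv.
  For the x component: f_1(F) = 3*u^2 + 1; d F_1 = (6*u) du + (0) dv
  For the y component: f_2(F) = 8*u*v + 2; d F_2 = (-4*v) du + (-4*u) dv
  For the z component: f_3(F) = v*(-17*u - v - 1); d F_3 = (v) du + (u + 2*v + 1) dv
Combining and collecting du, dv coefficients:
  coeff of du: 18*u^3 - 49*u*v^2 + 6*u - v^3 - v^2 - 8*v
  coeff of dv: -49*u^2*v - 35*u*v^2 - 18*u*v - 8*u - 2*v^3 - 3*v^2 - v
F^* omega = (18*u^3 - 49*u*v^2 + 6*u - v^3 - v^2 - 8*v) du + (-49*u^2*v - 35*u*v^2 - 18*u*v - 8*u - 2*v^3 - 3*v^2 - v) dv.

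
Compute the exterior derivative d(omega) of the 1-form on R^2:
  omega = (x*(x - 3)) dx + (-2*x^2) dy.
d(omega) = (-4*x) dx ∧ dy

For a 1-form omega = sum_i f_i dx_i, the exterior derivative is
  d(omega) = sum_{i < j} (∂f_j/∂x_i - ∂f_i/∂x_j) dx_i ∧ dx_j.
  coefficient of dx ∧ dy: ∂f_2/∂x - ∂f_1/∂y = ∂(-2*x^2)/∂x - ∂(x*(x - 3))/∂y = -4*x
Assembling: d(omega) = (-4*x) dx ∧ dy.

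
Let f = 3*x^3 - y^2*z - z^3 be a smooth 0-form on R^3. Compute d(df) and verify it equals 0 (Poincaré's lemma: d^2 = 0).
d(df) = 0

Step 1: df = sum_i (∂f/∂x_i) dx_i = (9*x^2) dx + (-2*y*z) dy + (-y^2 - 3*z^2) dz.
Step 2: Apply d again. Using the 1-form formula, the coefficient of dx ∧ dy in d(df) is ∂^2 f/∂x ∂y - ∂^2 f/∂y ∂x = (0) - (0) = 0 (equality of mixed partials for smooth f).
Similarly for dx ∧ dz and dy ∧ dz — all coefficients vanish. So d(df) = 0.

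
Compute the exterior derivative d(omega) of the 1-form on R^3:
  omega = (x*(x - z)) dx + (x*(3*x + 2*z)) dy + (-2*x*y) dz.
d(omega) = (6*x + 2*z) dx ∧ dy + (x - 2*y) dx ∧ dz + (-4*x) dy ∧ dz

For a 1-form omega = sum_i f_i dx_i, the exterior derivative is
  d(omega) = sum_{i < j} (∂f_j/∂x_i - ∂f_i/∂x_j) dx_i ∧ dx_j.
  coefficient of dx ∧ dy: ∂f_2/∂x - ∂f_1/∂y = ∂(x*(3*x + 2*z))/∂x - ∂(x*(x - z))/∂y = 6*x + 2*z
  coefficient of dx ∧ dz: ∂f_3/∂x - ∂f_1/∂z = ∂(-2*x*y)/∂x - ∂(x*(x - z))/∂z = x - 2*y
  coefficient of dy ∧ dz: ∂f_3/∂y - ∂f_2/∂z = ∂(-2*x*y)/∂y - ∂(x*(3*x + 2*z))/∂z = -4*x
Assembling: d(omega) = (6*x + 2*z) dx ∧ dy + (x - 2*y) dx ∧ dz + (-4*x) dy ∧ dz.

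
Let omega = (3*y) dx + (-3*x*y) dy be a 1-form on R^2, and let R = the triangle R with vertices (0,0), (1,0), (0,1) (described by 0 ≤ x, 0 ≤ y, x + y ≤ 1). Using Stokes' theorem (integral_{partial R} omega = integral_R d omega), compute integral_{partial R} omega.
integral_(partial R) omega = -2

Stokes: integral_partial_R omega = integral_R d omega with d omega = (∂Q/∂x - ∂P/∂y) dx ∧ dy.
  ∂Q/∂x = -3*y
  ∂P/∂y = 3
  integrand = ∂Q/∂x - ∂P/∂y = -3*y - 3.
Integrating over R: integral_0^1 integral_0^{1-x} (-3*y - 3) dy dx = -2.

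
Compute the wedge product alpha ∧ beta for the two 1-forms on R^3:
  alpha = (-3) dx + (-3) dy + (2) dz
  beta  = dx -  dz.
alpha ∧ beta = (1) dx ∧ dz + (3) dx ∧ dy + (3) dy ∧ dz

Distribute the wedge, using dx_i ∧ dx_j = -dx_j ∧ dx_i and dx_i ∧ dx_i = 0. For each pair (i, j) with i < j, the coefficient of dx_i ∧ dx_j in alpha ∧ beta is (alpha_i * beta_j - alpha_j * beta_i). Collecting: alpha ∧ beta = (1) dx ∧ dz + (3) dx ∧ dy + (3) dy ∧ dz.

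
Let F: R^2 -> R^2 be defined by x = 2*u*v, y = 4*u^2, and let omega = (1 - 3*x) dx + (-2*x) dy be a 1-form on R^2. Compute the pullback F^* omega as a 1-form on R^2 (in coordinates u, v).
F^* omega = (2*v*(-16*u^2 - 6*u*v + 1)) du + (2*u*(-6*u*v + 1)) dv

Using F^*(f dg) = (f ∘ F) d(g ∘ F), substitute each coordinate x_i by F_i(u, v) in f_i, and replace dx_i by d F_i = (∂F_i/∂u) du + (∂F_i/∂v) dv.
  For the x component: f_1(F) = -6*u*v + 1; d F_1 = (2*v) du + (2*u) dv
  For the y component: f_2(F) = -4*u*v; d F_2 = (8*u) du + (0) dv
Combining and collecting du, dv coefficients:
  coeff of du: 2*v*(-16*u^2 - 6*u*v + 1)
  coeff of dv: 2*u*(-6*u*v + 1)
F^* omega = (2*v*(-16*u^2 - 6*u*v + 1)) du + (2*u*(-6*u*v + 1)) dv.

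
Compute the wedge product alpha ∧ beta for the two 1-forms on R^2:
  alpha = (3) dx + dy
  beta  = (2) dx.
alpha ∧ beta = (-2) dx ∧ dy

Distribute the wedge, using dx_i ∧ dx_j = -dx_j ∧ dx_i and dx_i ∧ dx_i = 0. For each pair (i, j) with i < j, the coefficient of dx_i ∧ dx_j in alpha ∧ beta is (alpha_i * beta_j - alpha_j * beta_i). Collecting: alpha ∧ beta = (-2) dx ∧ dy.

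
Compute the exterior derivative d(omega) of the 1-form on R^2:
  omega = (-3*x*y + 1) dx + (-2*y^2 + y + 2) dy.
d(omega) = (3*x) dx ∧ dy

For a 1-form omega = sum_i f_i dx_i, the exterior derivative is
  d(omega) = sum_{i < j} (∂f_j/∂x_i - ∂f_i/∂x_j) dx_i ∧ dx_j.
  coefficient of dx ∧ dy: ∂f_2/∂x - ∂f_1/∂y = ∂(-2*y^2 + y + 2)/∂x - ∂(-3*x*y + 1)/∂y = 3*x
Assembling: d(omega) = (3*x) dx ∧ dy.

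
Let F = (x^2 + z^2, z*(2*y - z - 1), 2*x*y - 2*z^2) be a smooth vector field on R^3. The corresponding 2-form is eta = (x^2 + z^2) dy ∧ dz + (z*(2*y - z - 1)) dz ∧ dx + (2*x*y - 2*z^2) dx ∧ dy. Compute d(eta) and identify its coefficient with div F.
d(eta) = (2*x - 2*z) dx ∧ dy ∧ dz; div F = 2*x - 2*z

For a 2-form in R^3 of the form above, applying d gives a 3-form with coefficient ∂P/∂x + ∂Q/∂y + ∂R/∂z:
  ∂P/∂x = 2*x
  ∂Q/∂y = 2*z
  ∂R/∂z = -4*z
Sum = 2*x - 2*z, which is exactly div F.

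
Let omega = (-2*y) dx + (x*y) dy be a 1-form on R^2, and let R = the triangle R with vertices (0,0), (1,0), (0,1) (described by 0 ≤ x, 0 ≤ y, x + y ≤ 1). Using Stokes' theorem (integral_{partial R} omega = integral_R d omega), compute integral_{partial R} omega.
integral_(partial R) omega = 7/6

Stokes: integral_partial_R omega = integral_R d omega with d omega = (∂Q/∂x - ∂P/∂y) dx ∧ dy.
  ∂Q/∂x = y
  ∂P/∂y = -2
  integrand = ∂Q/∂x - ∂P/∂y = y + 2.
Integrating over R: integral_0^1 integral_0^{1-x} (y + 2) dy dx = 7/6.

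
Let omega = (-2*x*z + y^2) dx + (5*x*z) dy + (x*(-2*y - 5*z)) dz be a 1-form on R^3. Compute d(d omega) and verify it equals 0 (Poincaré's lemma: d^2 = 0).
d(d omega) = 0

Step 1: d omega = sum_{i<j} (∂f_j/∂x_i - ∂f_i/∂x_j) dx_i ∧ dx_j:
  coeff of dx ∧ dy: -2*y + 5*z
  coeff of dx ∧ dz: 2*x - 2*y - 5*z
  coeff of dy ∧ dz: -7*x
Step 2: Apply d again to each 2-form coefficient. The only possible 3-form in R^3 is dx ∧ dy ∧ dz, with coefficient
  ∂(coeff of dy∧dz)/∂x - ∂(coeff of dx∧dz)/∂y + ∂(coeff of dx∧dy)/∂z
  = ∂/∂x (-7*x) - ∂/∂y (2*x - 2*y - 5*z) + ∂/∂z (-2*y + 5*z).
Each of these terms simplifies to sums of mixed partials that cancel in pairs. The result is 0 (by equality of mixed partials for smooth functions — Schwarz / Clairaut).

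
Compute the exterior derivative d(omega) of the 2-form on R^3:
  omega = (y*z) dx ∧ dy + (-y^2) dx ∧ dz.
d(omega) = (3*y) dx ∧ dy ∧ dz

For a 2-form omega = sum_{i<j} g_{ij} dx_i ∧ dx_j, the exterior derivative is
  d(omega) = sum_{i<j} d(g_{ij}) ∧ dx_i ∧ dx_j = sum_{i<j, k} (∂g_{ij}/∂x_k) dx_k ∧ dx_i ∧ dx_j.
Expand each term, using dx_k ∧ dx_i ∧ dx_j = sgn(permutation) dx_{(a)} ∧ dx_{(b)} ∧ dx_{(c)} with (a < b < c) sorted:
  d(y*z) includes (∂/∂z)(y*z) dz = (y) dz, which multiplied by dx ∧ dy gives (y) dx ∧ dy ∧ dz
  d(-y^2) includes (∂/∂y)(-y^2) dy = (-2*y) dy, which multiplied by dx ∧ dz gives (2*y) dx ∧ dy ∧ dz
Collecting like 3-forms: d(omega) = (3*y) dx ∧ dy ∧ dz.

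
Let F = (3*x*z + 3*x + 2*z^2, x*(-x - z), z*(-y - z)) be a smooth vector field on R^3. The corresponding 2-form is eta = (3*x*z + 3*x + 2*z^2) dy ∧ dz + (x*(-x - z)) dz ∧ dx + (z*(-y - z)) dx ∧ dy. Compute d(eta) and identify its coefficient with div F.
d(eta) = (-y + z + 3) dx ∧ dy ∧ dz; div F = -y + z + 3

For a 2-form in R^3 of the form above, applying d gives a 3-form with coefficient ∂P/∂x + ∂Q/∂y + ∂R/∂z:
  ∂P/∂x = 3*z + 3
  ∂Q/∂y = 0
  ∂R/∂z = -y - 2*z
Sum = -y + z + 3, which is exactly div F.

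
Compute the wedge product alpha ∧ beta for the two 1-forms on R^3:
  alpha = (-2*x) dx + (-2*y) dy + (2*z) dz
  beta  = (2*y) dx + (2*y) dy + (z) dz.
alpha ∧ beta = (4*y*(-x + y)) dx ∧ dy + (-2*z*(x + 2*y)) dx ∧ dz + (-6*y*z) dy ∧ dz

Distribute the wedge, using dx_i ∧ dx_j = -dx_j ∧ dx_i and dx_i ∧ dx_i = 0. For each pair (i, j) with i < j, the coefficient of dx_i ∧ dx_j in alpha ∧ beta is (alpha_i * beta_j - alpha_j * beta_i). Collecting: alpha ∧ beta = (4*y*(-x + y)) dx ∧ dy + (-2*z*(x + 2*y)) dx ∧ dz + (-6*y*z) dy ∧ dz.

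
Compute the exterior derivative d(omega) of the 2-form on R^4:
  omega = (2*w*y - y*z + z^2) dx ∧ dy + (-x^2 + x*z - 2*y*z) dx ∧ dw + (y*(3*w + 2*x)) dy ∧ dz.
d(omega) = (y + 2*z) dx ∧ dy ∧ dz + (2*y + 2*z) dx ∧ dy ∧ dw + (-x + 2*y) dx ∧ dz ∧ dw + (3*y) dy ∧ dz ∧ dw

For a 2-form omega = sum_{i<j} g_{ij} dx_i ∧ dx_j, the exterior derivative is
  d(omega) = sum_{i<j} d(g_{ij}) ∧ dx_i ∧ dx_j = sum_{i<j, k} (∂g_{ij}/∂x_k) dx_k ∧ dx_i ∧ dx_j.
Expand each term, using dx_k ∧ dx_i ∧ dx_j = sgn(permutation) dx_{(a)} ∧ dx_{(b)} ∧ dx_{(c)} with (a < b < c) sorted:
  d(2*w*y - y*z + z^2) includes (∂/∂z)(2*w*y - y*z + z^2) dz = (-y + 2*z) dz, which multiplied by dx ∧ dy gives (-y + 2*z) dx ∧ dy ∧ dz
  d(2*w*y - y*z + z^2) includes (∂/∂w)(2*w*y - y*z + z^2) dw = (2*y) dw, which multiplied by dx ∧ dy gives (2*y) dx ∧ dy ∧ dw
  d(-x^2 + x*z - 2*y*z) includes (∂/∂y)(-x^2 + x*z - 2*y*z) dy = (-2*z) dy, which multiplied by dx ∧ dw gives (2*z) dx ∧ dy ∧ dw
  d(-x^2 + x*z - 2*y*z) includes (∂/∂z)(-x^2 + x*z - 2*y*z) dz = (x - 2*y) dz, which multiplied by dx ∧ dw gives (-x + 2*y) dx ∧ dz ∧ dw
  d(y*(3*w + 2*x)) includes (∂/∂x)(y*(3*w + 2*x)) dx = (2*y) dx, which multiplied by dy ∧ dz gives (2*y) dx ∧ dy ∧ dz
  d(y*(3*w + 2*x)) includes (∂/∂w)(y*(3*w + 2*x)) dw = (3*y) dw, which multiplied by dy ∧ dz gives (3*y) dy ∧ dz ∧ dw
Collecting like 3-forms: d(omega) = (y + 2*z) dx ∧ dy ∧ dz + (2*y + 2*z) dx ∧ dy ∧ dw + (-x + 2*y) dx ∧ dz ∧ dw + (3*y) dy ∧ dz ∧ dw.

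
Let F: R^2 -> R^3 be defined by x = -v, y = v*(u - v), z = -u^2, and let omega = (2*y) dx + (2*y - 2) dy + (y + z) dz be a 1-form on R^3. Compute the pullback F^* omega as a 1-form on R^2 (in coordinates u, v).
F^* omega = (2*u^3 - 2*u^2*v + 4*u*v^2 - 2*v^3 - 2*v) du + (2*u^2*v - 6*u*v^2 - 2*u*v - 2*u + 4*v^3 + 2*v^2 + 4*v) dv

Using F^*(f dg) = (f ∘ F) d(g ∘ F), substitute each coordinate x_i by F_i(u, v) in f_i, and replace dx_i by d F_i = (∂F_i/∂u) du + (∂F_i/∂v) dv.
  For the x component: f_1(F) = 2*v*(u - v); d F_1 = (0) du + (-1) dv
  For the y component: f_2(F) = 2*u*v - 2*v^2 - 2; d F_2 = (v) du + (u - 2*v) dv
  For the z component: f_3(F) = -u^2 + u*v - v^2; d F_3 = (-2*u) du + (0) dv
Combining and collecting du, dv coefficients:
  coeff of du: 2*u^3 - 2*u^2*v + 4*u*v^2 - 2*v^3 - 2*v
  coeff of dv: 2*u^2*v - 6*u*v^2 - 2*u*v - 2*u + 4*v^3 + 2*v^2 + 4*v
F^* omega = (2*u^3 - 2*u^2*v + 4*u*v^2 - 2*v^3 - 2*v) du + (2*u^2*v - 6*u*v^2 - 2*u*v - 2*u + 4*v^3 + 2*v^2 + 4*v) dv.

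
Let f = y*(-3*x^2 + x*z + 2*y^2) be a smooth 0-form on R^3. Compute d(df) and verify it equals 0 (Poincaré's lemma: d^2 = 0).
d(df) = 0

Step 1: df = sum_i (∂f/∂x_i) dx_i = (y*(-6*x + z)) dx + (-3*x^2 + x*z + 6*y^2) dy + (x*y) dz.
Step 2: Apply d again. Using the 1-form formula, the coefficient of dx ∧ dy in d(df) is ∂^2 f/∂x ∂y - ∂^2 f/∂y ∂x = (-6*x + z) - (-6*x + z) = 0 (equality of mixed partials for smooth f).
Similarly for dx ∧ dz and dy ∧ dz — all coefficients vanish. So d(df) = 0.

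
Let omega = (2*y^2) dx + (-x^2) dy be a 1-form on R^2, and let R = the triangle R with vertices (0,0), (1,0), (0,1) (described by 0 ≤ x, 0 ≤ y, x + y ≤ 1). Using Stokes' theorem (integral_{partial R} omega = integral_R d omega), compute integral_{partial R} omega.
integral_(partial R) omega = -1

Stokes: integral_partial_R omega = integral_R d omega with d omega = (∂Q/∂x - ∂P/∂y) dx ∧ dy.
  ∂Q/∂x = -2*x
  ∂P/∂y = 4*y
  integrand = ∂Q/∂x - ∂P/∂y = -2*x - 4*y.
Integrating over R: integral_0^1 integral_0^{1-x} (-2*x - 4*y) dy dx = -1.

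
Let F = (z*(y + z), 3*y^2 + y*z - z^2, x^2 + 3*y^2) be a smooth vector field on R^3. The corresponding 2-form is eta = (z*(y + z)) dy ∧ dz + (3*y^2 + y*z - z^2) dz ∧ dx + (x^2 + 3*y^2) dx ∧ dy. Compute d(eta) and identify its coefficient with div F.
d(eta) = (6*y + z) dx ∧ dy ∧ dz; div F = 6*y + z

For a 2-form in R^3 of the form above, applying d gives a 3-form with coefficient ∂P/∂x + ∂Q/∂y + ∂R/∂z:
  ∂P/∂x = 0
  ∂Q/∂y = 6*y + z
  ∂R/∂z = 0
Sum = 6*y + z, which is exactly div F.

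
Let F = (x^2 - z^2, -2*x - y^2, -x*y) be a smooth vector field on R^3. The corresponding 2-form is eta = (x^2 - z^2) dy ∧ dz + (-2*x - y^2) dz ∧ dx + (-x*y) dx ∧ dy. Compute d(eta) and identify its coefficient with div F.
d(eta) = (2*x - 2*y) dx ∧ dy ∧ dz; div F = 2*x - 2*y

For a 2-form in R^3 of the form above, applying d gives a 3-form with coefficient ∂P/∂x + ∂Q/∂y + ∂R/∂z:
  ∂P/∂x = 2*x
  ∂Q/∂y = -2*y
  ∂R/∂z = 0
Sum = 2*x - 2*y, which is exactly div F.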